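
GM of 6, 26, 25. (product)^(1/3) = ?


Product = 6 × 26 × 25 = 3900
GM = 3900^(1/3) = 15.7406

GM = 15.7406


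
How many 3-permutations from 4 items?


P(4,3) = 4!/1!
= 24/1
= 24

P(4,3) = 24


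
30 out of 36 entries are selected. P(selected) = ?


P = 30/36 = 0.8333

P = 0.8333


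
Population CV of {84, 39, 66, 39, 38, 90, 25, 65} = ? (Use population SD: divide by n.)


Mean = 55.7500
SD = 22.3145
CV = (22.3145/55.7500)*100 = 40.0260%

CV = 40.0260%


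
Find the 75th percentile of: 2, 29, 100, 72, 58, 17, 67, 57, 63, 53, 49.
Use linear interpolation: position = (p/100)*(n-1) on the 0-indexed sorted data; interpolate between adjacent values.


Sorted: 2, 17, 29, 49, 53, 57, 58, 63, 67, 72, 100
n = 11
Index = 75/100 * 10 = 7.5000
Lower = data[7] = 63, Upper = data[8] = 67
P75 = 63 + 0.5000*(4) = 65.0000

P75 = 65.0000


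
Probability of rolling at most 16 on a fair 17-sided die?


Favorable outcomes (roll ≤ 16): 16
Total outcomes = 17
P = 16/17 = 0.9412

P = 0.9412


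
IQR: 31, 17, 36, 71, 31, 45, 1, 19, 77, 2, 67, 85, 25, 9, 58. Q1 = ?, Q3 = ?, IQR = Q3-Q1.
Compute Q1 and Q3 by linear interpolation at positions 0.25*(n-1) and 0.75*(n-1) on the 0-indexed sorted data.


Sorted: 1, 2, 9, 17, 19, 25, 31, 31, 36, 45, 58, 67, 71, 77, 85
Q1 (25th %ile) = 18.0000
Q3 (75th %ile) = 62.5000
IQR = 62.5000 - 18.0000 = 44.5000

IQR = 44.5000


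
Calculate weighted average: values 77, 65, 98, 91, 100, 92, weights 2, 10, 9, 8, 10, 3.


Numerator = 77*2 + 65*10 + 98*9 + 91*8 + 100*10 + 92*3 = 3690
Denominator = 2 + 10 + 9 + 8 + 10 + 3 = 42
WM = 3690/42 = 87.8571

WM = 87.8571


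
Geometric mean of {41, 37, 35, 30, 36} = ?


Product = 41 × 37 × 35 × 30 × 36 = 57342600
GM = 57342600^(1/5) = 35.6201

GM = 35.6201


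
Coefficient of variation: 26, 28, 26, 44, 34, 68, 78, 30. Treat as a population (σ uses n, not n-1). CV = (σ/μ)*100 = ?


Mean = 41.7500
SD = 19.0115
CV = (19.0115/41.7500)*100 = 45.5366%

CV = 45.5366%


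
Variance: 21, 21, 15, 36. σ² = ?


Mean = 23.2500
Squared deviations: 5.0625, 5.0625, 68.0625, 162.5625
Sum = 240.7500
Variance = 240.7500/4 = 60.1875

Variance = 60.1875


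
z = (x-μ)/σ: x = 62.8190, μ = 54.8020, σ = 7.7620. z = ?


z = (62.8190 - 54.8020)/7.7620
= 8.0170/7.7620
= 1.0329

z = 1.0329


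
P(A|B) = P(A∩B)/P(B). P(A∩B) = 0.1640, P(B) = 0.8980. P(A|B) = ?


P(A|B) = 0.1640/0.8980 = 0.1826

P(A|B) = 0.1826


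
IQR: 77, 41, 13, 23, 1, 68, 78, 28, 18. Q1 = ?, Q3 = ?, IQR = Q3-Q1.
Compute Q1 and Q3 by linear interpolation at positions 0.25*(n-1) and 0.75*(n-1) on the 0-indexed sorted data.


Sorted: 1, 13, 18, 23, 28, 41, 68, 77, 78
Q1 (25th %ile) = 18.0000
Q3 (75th %ile) = 68.0000
IQR = 68.0000 - 18.0000 = 50.0000

IQR = 50.0000


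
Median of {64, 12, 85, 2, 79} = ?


Sorted: 2, 12, 64, 79, 85
n = 5 (odd)
Middle value = 64

Median = 64


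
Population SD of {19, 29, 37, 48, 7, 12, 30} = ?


Mean = 26.0000
Variance = 176.5714
SD = sqrt(176.5714) = 13.2880

SD = 13.2880


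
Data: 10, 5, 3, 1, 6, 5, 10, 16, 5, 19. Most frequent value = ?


Frequencies: 1:1, 3:1, 5:3, 6:1, 10:2, 16:1, 19:1
Max frequency = 3
Mode = 5

Mode = 5


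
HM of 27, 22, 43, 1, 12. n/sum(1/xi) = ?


Sum of reciprocals = 1/27 + 1/22 + 1/43 + 1/1 + 1/12 = 1.189081
HM = 5/1.189081 = 4.2049

HM = 4.2049


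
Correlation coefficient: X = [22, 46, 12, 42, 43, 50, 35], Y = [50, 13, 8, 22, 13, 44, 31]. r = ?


Mean X = 35.7143, Mean Y = 25.8571
SD X = 12.836491, SD Y = 15.132072
Cov = 13.959184
r = 13.959184/(12.836491*15.132072) = 0.0719

r = 0.0719


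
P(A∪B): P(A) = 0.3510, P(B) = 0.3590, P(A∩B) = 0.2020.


P(A∪B) = 0.3510 + 0.3590 - 0.2020
= 0.7100 - 0.2020
= 0.5080

P(A∪B) = 0.5080


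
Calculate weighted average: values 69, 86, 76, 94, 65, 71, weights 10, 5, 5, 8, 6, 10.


Numerator = 69*10 + 86*5 + 76*5 + 94*8 + 65*6 + 71*10 = 3352
Denominator = 10 + 5 + 5 + 8 + 6 + 10 = 44
WM = 3352/44 = 76.1818

WM = 76.1818


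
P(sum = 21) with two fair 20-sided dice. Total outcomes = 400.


Total outcomes = 20×20 = 400
Favorable (sum = 21): 20
P = 20/400 = 0.0500

P = 0.0500


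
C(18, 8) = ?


C(18,8) = 18!/(8! × 10!)
= 6402373705728000/(40320 × 3628800)
= 43758

C(18,8) = 43758


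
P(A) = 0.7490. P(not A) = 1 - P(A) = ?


P(not A) = 1 - 0.7490 = 0.2510

P(not A) = 0.2510


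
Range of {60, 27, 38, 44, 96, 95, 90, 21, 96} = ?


Max = 96, Min = 21
Range = 96 - 21 = 75

Range = 75


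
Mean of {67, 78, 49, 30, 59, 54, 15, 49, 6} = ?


Sum = 67 + 78 + 49 + 30 + 59 + 54 + 15 + 49 + 6 = 407
n = 9
Mean = 407/9 = 45.2222

Mean = 45.2222


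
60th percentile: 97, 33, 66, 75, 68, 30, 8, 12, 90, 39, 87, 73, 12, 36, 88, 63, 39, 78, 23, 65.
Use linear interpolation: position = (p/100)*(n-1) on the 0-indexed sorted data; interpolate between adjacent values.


Sorted: 8, 12, 12, 23, 30, 33, 36, 39, 39, 63, 65, 66, 68, 73, 75, 78, 87, 88, 90, 97
n = 20
Index = 60/100 * 19 = 11.4000
Lower = data[11] = 66, Upper = data[12] = 68
P60 = 66 + 0.4000*(2) = 66.8000

P60 = 66.8000


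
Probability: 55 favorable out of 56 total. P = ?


P = 55/56 = 0.9821

P = 0.9821


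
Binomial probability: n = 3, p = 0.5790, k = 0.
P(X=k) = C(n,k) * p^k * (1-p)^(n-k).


C(3,0) = 1
p^0 = 1.000000
(1-p)^3 = 0.074618
P = 1 * 1.000000 * 0.074618 = 0.0746

P(X=0) = 0.0746


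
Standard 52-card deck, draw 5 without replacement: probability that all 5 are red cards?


P(all red cards) = (26/52) × (25/51) × (24/50) × (23/49) × (22/48)
= 0.0253

P = 0.0253


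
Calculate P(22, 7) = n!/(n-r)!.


P(22,7) = 22!/15!
= 1124000727777607680000/1307674368000
= 859541760

P(22,7) = 859541760


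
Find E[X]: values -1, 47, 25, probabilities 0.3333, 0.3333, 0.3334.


E[X] = -1*0.3333 + 47*0.3333 + 25*0.3334
= -0.3333 + 15.6651 + 8.3350
= 23.6668

E[X] = 23.6668


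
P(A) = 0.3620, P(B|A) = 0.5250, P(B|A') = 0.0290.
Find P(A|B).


P(B) = P(B|A)*P(A) + P(B|A')*P(A')
= 0.5250*0.3620 + 0.0290*0.6380
= 0.190050 + 0.018502 = 0.208552
P(A|B) = 0.190050/0.208552 = 0.9113

P(A|B) = 0.9113


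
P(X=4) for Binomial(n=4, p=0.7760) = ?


C(4,4) = 1
p^4 = 0.362616
(1-p)^0 = 1.000000
P = 1 * 0.362616 * 1.000000 = 0.3626

P(X=4) = 0.3626


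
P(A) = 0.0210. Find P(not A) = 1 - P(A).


P(not A) = 1 - 0.0210 = 0.9790

P(not A) = 0.9790


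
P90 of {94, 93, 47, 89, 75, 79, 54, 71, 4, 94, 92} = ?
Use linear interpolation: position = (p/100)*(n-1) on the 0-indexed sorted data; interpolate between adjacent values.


Sorted: 4, 47, 54, 71, 75, 79, 89, 92, 93, 94, 94
n = 11
Index = 90/100 * 10 = 9.0000
Lower = data[9] = 94, Upper = data[10] = 94
P90 = 94 + 0*(0) = 94.0000

P90 = 94.0000


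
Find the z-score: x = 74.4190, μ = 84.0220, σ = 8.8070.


z = (74.4190 - 84.0220)/8.8070
= -9.6030/8.8070
= -1.0904

z = -1.0904


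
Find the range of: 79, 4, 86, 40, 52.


Max = 86, Min = 4
Range = 86 - 4 = 82

Range = 82


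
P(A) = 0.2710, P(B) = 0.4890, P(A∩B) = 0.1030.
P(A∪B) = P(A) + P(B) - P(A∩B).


P(A∪B) = 0.2710 + 0.4890 - 0.1030
= 0.7600 - 0.1030
= 0.6570

P(A∪B) = 0.6570


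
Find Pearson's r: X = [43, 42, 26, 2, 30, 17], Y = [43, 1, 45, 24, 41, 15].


Mean X = 26.6667, Mean Y = 28.1667
SD X = 14.232201, SD Y = 16.313764
Cov = 14.555556
r = 14.555556/(14.232201*16.313764) = 0.0627

r = 0.0627


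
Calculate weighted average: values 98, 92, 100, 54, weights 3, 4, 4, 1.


Numerator = 98*3 + 92*4 + 100*4 + 54*1 = 1116
Denominator = 3 + 4 + 4 + 1 = 12
WM = 1116/12 = 93.0000

WM = 93.0000


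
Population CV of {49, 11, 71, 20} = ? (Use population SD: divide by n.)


Mean = 37.7500
SD = 23.7842
CV = (23.7842/37.7500)*100 = 63.0045%

CV = 63.0045%


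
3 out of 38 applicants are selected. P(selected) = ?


P = 3/38 = 0.0789

P = 0.0789


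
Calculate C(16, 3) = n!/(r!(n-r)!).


C(16,3) = 16!/(3! × 13!)
= 20922789888000/(6 × 6227020800)
= 560

C(16,3) = 560


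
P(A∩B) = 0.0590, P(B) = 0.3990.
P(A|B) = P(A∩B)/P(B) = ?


P(A|B) = 0.0590/0.3990 = 0.1479

P(A|B) = 0.1479


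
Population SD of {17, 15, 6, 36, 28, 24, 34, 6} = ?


Mean = 20.7500
Variance = 119.1875
SD = sqrt(119.1875) = 10.9173

SD = 10.9173


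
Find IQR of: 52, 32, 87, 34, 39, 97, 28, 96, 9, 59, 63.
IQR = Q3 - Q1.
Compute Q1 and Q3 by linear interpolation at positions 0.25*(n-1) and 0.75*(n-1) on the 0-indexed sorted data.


Sorted: 9, 28, 32, 34, 39, 52, 59, 63, 87, 96, 97
Q1 (25th %ile) = 33.0000
Q3 (75th %ile) = 75.0000
IQR = 75.0000 - 33.0000 = 42.0000

IQR = 42.0000


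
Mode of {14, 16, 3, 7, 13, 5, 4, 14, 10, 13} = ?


Frequencies: 3:1, 4:1, 5:1, 7:1, 10:1, 13:2, 14:2, 16:1
Max frequency = 2
Mode = 13, 14

Mode = 13, 14


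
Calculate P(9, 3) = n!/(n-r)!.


P(9,3) = 9!/6!
= 362880/720
= 504

P(9,3) = 504


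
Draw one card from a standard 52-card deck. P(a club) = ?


13 clubs in 52 cards
P = 13/52 = 0.2500

P = 0.2500


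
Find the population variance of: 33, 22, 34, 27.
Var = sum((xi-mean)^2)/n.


Mean = 29.0000
Squared deviations: 16.0000, 49.0000, 25.0000, 4.0000
Sum = 94.0000
Variance = 94.0000/4 = 23.5000

Variance = 23.5000


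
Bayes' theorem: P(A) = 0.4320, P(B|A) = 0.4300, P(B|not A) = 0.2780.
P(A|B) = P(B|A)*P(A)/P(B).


P(B) = P(B|A)*P(A) + P(B|A')*P(A')
= 0.4300*0.4320 + 0.2780*0.5680
= 0.185760 + 0.157904 = 0.343664
P(A|B) = 0.185760/0.343664 = 0.5405

P(A|B) = 0.5405


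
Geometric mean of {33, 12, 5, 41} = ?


Product = 33 × 12 × 5 × 41 = 81180
GM = 81180^(1/4) = 16.8796

GM = 16.8796


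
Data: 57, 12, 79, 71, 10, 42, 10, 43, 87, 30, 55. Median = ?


Sorted: 10, 10, 12, 30, 42, 43, 55, 57, 71, 79, 87
n = 11 (odd)
Middle value = 43

Median = 43


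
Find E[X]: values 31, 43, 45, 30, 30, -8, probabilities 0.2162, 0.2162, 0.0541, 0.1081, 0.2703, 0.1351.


E[X] = 31*0.2162 + 43*0.2162 + 45*0.0541 + 30*0.1081 + 30*0.2703 - 8*0.1351
= 6.7022 + 9.2966 + 2.4345 + 3.2430 + 8.1090 - 1.0808
= 28.7045

E[X] = 28.7045


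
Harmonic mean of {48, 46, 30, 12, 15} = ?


Sum of reciprocals = 1/48 + 1/46 + 1/30 + 1/12 + 1/15 = 0.225906
HM = 5/0.225906 = 22.1331

HM = 22.1331


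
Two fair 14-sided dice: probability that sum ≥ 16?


Total outcomes = 14×14 = 196
Favorable (sum ≥ 16): 91
P = 91/196 = 0.4643

P = 0.4643


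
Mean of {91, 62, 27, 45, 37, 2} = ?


Sum = 91 + 62 + 27 + 45 + 37 + 2 = 264
n = 6
Mean = 264/6 = 44.0000

Mean = 44.0000


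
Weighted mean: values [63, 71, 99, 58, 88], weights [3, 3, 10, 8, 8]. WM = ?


Numerator = 63*3 + 71*3 + 99*10 + 58*8 + 88*8 = 2560
Denominator = 3 + 3 + 10 + 8 + 8 = 32
WM = 2560/32 = 80.0000

WM = 80.0000


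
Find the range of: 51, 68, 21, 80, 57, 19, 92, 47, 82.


Max = 92, Min = 19
Range = 92 - 19 = 73

Range = 73


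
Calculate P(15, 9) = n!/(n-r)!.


P(15,9) = 15!/6!
= 1307674368000/720
= 1816214400

P(15,9) = 1816214400


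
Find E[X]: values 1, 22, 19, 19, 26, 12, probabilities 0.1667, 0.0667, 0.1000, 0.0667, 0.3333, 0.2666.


E[X] = 1*0.1667 + 22*0.0667 + 19*0.1000 + 19*0.0667 + 26*0.3333 + 12*0.2666
= 0.1667 + 1.4674 + 1.9000 + 1.2673 + 8.6658 + 3.1992
= 16.6664

E[X] = 16.6664


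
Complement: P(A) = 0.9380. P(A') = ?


P(not A) = 1 - 0.9380 = 0.0620

P(not A) = 0.0620


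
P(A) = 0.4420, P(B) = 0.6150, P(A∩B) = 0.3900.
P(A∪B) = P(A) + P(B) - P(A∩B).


P(A∪B) = 0.4420 + 0.6150 - 0.3900
= 1.0570 - 0.3900
= 0.6670

P(A∪B) = 0.6670


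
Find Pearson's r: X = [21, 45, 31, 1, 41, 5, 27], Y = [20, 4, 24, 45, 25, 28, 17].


Mean X = 24.4286, Mean Y = 23.2857
SD X = 15.518258, SD Y = 11.460669
Cov = -138.408163
r = -138.408163/(15.518258*11.460669) = -0.7782

r = -0.7782


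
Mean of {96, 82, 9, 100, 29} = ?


Sum = 96 + 82 + 9 + 100 + 29 = 316
n = 5
Mean = 316/5 = 63.2000

Mean = 63.2000


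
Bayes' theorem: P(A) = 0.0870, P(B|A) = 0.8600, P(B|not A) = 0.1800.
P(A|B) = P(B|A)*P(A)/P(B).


P(B) = P(B|A)*P(A) + P(B|A')*P(A')
= 0.8600*0.0870 + 0.1800*0.9130
= 0.074820 + 0.164340 = 0.239160
P(A|B) = 0.074820/0.239160 = 0.3128

P(A|B) = 0.3128


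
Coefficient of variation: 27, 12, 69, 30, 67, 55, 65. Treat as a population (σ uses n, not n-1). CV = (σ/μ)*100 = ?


Mean = 46.4286
SD = 21.3264
CV = (21.3264/46.4286)*100 = 45.9338%

CV = 45.9338%


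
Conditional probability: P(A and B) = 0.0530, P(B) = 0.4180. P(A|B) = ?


P(A|B) = 0.0530/0.4180 = 0.1268

P(A|B) = 0.1268


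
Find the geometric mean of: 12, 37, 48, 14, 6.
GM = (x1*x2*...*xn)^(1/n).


Product = 12 × 37 × 48 × 14 × 6 = 1790208
GM = 1790208^(1/5) = 17.8066

GM = 17.8066


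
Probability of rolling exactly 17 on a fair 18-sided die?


Favorable outcomes (roll = 17): 1
Total outcomes = 18
P = 1/18 = 0.0556

P = 0.0556


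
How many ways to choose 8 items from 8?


C(8,8) = 8!/(8! × 0!)
= 40320/(40320 × 1)
= 1

C(8,8) = 1


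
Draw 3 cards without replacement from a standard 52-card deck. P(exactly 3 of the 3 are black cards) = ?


Hypergeometric: P(X=3) = C(26,3)·C(26,0) / C(52,3)
= 2600 × 1 / 22100
= 2600/22100 = 0.1176

P = 0.1176


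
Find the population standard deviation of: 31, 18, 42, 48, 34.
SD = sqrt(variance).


Mean = 34.6000
Variance = 104.6400
SD = sqrt(104.6400) = 10.2294

SD = 10.2294


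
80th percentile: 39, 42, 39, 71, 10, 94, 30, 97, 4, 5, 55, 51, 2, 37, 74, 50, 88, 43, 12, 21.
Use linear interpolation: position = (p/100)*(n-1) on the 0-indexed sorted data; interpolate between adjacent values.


Sorted: 2, 4, 5, 10, 12, 21, 30, 37, 39, 39, 42, 43, 50, 51, 55, 71, 74, 88, 94, 97
n = 20
Index = 80/100 * 19 = 15.2000
Lower = data[15] = 71, Upper = data[16] = 74
P80 = 71 + 0.2000*(3) = 71.6000

P80 = 71.6000


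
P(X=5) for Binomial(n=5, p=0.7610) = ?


C(5,5) = 1
p^5 = 0.255225
(1-p)^0 = 1.000000
P = 1 * 0.255225 * 1.000000 = 0.2552

P(X=5) = 0.2552


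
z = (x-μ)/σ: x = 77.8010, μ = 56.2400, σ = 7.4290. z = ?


z = (77.8010 - 56.2400)/7.4290
= 21.5610/7.4290
= 2.9023

z = 2.9023


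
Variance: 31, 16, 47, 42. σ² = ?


Mean = 34.0000
Squared deviations: 9.0000, 324.0000, 169.0000, 64.0000
Sum = 566.0000
Variance = 566.0000/4 = 141.5000

Variance = 141.5000


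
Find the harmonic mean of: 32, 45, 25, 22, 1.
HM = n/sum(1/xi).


Sum of reciprocals = 1/32 + 1/45 + 1/25 + 1/22 + 1/1 = 1.138927
HM = 5/1.138927 = 4.3901

HM = 4.3901


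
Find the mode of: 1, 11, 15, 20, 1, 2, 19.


Frequencies: 1:2, 2:1, 11:1, 15:1, 19:1, 20:1
Max frequency = 2
Mode = 1

Mode = 1


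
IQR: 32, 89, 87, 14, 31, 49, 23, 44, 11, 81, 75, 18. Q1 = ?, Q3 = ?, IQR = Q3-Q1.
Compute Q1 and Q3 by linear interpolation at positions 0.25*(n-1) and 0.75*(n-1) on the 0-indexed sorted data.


Sorted: 11, 14, 18, 23, 31, 32, 44, 49, 75, 81, 87, 89
Q1 (25th %ile) = 21.7500
Q3 (75th %ile) = 76.5000
IQR = 76.5000 - 21.7500 = 54.7500

IQR = 54.7500


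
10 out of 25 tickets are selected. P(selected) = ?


P = 10/25 = 0.4000

P = 0.4000


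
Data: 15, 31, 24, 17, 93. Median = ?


Sorted: 15, 17, 24, 31, 93
n = 5 (odd)
Middle value = 24

Median = 24


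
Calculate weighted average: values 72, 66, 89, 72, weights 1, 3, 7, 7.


Numerator = 72*1 + 66*3 + 89*7 + 72*7 = 1397
Denominator = 1 + 3 + 7 + 7 = 18
WM = 1397/18 = 77.6111

WM = 77.6111


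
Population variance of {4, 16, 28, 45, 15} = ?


Mean = 21.6000
Squared deviations: 309.7600, 31.3600, 40.9600, 547.5600, 43.5600
Sum = 973.2000
Variance = 973.2000/5 = 194.6400

Variance = 194.6400


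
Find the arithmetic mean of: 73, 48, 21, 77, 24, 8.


Sum = 73 + 48 + 21 + 77 + 24 + 8 = 251
n = 6
Mean = 251/6 = 41.8333

Mean = 41.8333


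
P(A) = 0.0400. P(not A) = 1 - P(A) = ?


P(not A) = 1 - 0.0400 = 0.9600

P(not A) = 0.9600


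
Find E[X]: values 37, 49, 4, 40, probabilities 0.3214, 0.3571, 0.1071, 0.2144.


E[X] = 37*0.3214 + 49*0.3571 + 4*0.1071 + 40*0.2144
= 11.8918 + 17.4979 + 0.4284 + 8.5760
= 38.3941

E[X] = 38.3941


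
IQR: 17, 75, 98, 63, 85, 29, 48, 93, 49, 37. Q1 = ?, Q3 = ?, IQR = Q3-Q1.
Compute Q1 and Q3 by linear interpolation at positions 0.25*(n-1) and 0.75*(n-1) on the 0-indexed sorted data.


Sorted: 17, 29, 37, 48, 49, 63, 75, 85, 93, 98
Q1 (25th %ile) = 39.7500
Q3 (75th %ile) = 82.5000
IQR = 82.5000 - 39.7500 = 42.7500

IQR = 42.7500


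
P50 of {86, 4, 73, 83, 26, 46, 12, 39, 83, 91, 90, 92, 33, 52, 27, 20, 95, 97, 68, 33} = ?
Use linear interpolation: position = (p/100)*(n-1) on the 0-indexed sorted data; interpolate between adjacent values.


Sorted: 4, 12, 20, 26, 27, 33, 33, 39, 46, 52, 68, 73, 83, 83, 86, 90, 91, 92, 95, 97
n = 20
Index = 50/100 * 19 = 9.5000
Lower = data[9] = 52, Upper = data[10] = 68
P50 = 52 + 0.5000*(16) = 60.0000

P50 = 60.0000


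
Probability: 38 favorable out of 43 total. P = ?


P = 38/43 = 0.8837

P = 0.8837


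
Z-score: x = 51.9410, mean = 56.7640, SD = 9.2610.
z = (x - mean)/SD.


z = (51.9410 - 56.7640)/9.2610
= -4.8230/9.2610
= -0.5208

z = -0.5208


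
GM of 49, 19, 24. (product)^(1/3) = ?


Product = 49 × 19 × 24 = 22344
GM = 22344^(1/3) = 28.1657

GM = 28.1657


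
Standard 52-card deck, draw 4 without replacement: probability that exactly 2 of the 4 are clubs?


Hypergeometric: P(X=2) = C(13,2)·C(39,2) / C(52,4)
= 78 × 741 / 270725
= 57798/270725 = 0.2135

P = 0.2135


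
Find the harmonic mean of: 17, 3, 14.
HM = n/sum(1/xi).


Sum of reciprocals = 1/17 + 1/3 + 1/14 = 0.463585
HM = 3/0.463585 = 6.4713

HM = 6.4713


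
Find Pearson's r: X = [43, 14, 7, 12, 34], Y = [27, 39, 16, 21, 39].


Mean X = 22.0000, Mean Y = 28.4000
SD X = 13.957077, SD Y = 9.329523
Cov = 54.600000
r = 54.600000/(13.957077*9.329523) = 0.4193

r = 0.4193


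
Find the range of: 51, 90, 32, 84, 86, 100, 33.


Max = 100, Min = 32
Range = 100 - 32 = 68

Range = 68


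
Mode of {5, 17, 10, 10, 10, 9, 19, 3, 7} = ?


Frequencies: 3:1, 5:1, 7:1, 9:1, 10:3, 17:1, 19:1
Max frequency = 3
Mode = 10

Mode = 10


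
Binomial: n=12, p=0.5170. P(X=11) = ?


C(12,11) = 12
p^11 = 0.000705
(1-p)^1 = 0.483000
P = 12 * 0.000705 * 0.483000 = 0.0041

P(X=11) = 0.0041


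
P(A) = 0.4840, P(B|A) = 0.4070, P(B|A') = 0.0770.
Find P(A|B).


P(B) = P(B|A)*P(A) + P(B|A')*P(A')
= 0.4070*0.4840 + 0.0770*0.5160
= 0.196988 + 0.039732 = 0.236720
P(A|B) = 0.196988/0.236720 = 0.8322

P(A|B) = 0.8322


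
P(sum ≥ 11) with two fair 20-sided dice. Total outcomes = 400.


Total outcomes = 20×20 = 400
Favorable (sum ≥ 11): 355
P = 355/400 = 0.8875

P = 0.8875


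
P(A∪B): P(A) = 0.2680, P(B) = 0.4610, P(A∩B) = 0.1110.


P(A∪B) = 0.2680 + 0.4610 - 0.1110
= 0.7290 - 0.1110
= 0.6180

P(A∪B) = 0.6180


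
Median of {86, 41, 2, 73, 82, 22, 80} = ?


Sorted: 2, 22, 41, 73, 80, 82, 86
n = 7 (odd)
Middle value = 73

Median = 73


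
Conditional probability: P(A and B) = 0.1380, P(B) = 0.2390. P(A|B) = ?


P(A|B) = 0.1380/0.2390 = 0.5774

P(A|B) = 0.5774


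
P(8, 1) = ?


P(8,1) = 8!/7!
= 40320/5040
= 8

P(8,1) = 8


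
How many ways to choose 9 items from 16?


C(16,9) = 16!/(9! × 7!)
= 20922789888000/(362880 × 5040)
= 11440

C(16,9) = 11440


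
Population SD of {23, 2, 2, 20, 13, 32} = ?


Mean = 15.3333
Variance = 119.8889
SD = sqrt(119.8889) = 10.9494

SD = 10.9494


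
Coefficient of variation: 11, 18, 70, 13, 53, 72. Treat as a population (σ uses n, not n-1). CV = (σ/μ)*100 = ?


Mean = 39.5000
SD = 26.2853
CV = (26.2853/39.5000)*100 = 66.5450%

CV = 66.5450%


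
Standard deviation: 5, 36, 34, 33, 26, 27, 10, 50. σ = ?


Mean = 27.6250
Variance = 183.2344
SD = sqrt(183.2344) = 13.5364

SD = 13.5364


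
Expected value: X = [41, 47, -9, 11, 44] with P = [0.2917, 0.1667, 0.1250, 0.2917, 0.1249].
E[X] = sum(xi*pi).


E[X] = 41*0.2917 + 47*0.1667 - 9*0.1250 + 11*0.2917 + 44*0.1249
= 11.9597 + 7.8349 - 1.1250 + 3.2087 + 5.4956
= 27.3739

E[X] = 27.3739


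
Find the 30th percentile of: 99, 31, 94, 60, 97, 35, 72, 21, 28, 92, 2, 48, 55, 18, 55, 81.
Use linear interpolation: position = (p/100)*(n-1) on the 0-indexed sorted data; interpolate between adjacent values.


Sorted: 2, 18, 21, 28, 31, 35, 48, 55, 55, 60, 72, 81, 92, 94, 97, 99
n = 16
Index = 30/100 * 15 = 4.5000
Lower = data[4] = 31, Upper = data[5] = 35
P30 = 31 + 0.5000*(4) = 33.0000

P30 = 33.0000


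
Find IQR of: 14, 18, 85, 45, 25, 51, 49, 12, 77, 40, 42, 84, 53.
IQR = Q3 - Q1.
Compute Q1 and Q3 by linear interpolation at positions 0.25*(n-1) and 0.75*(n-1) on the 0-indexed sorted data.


Sorted: 12, 14, 18, 25, 40, 42, 45, 49, 51, 53, 77, 84, 85
Q1 (25th %ile) = 25.0000
Q3 (75th %ile) = 53.0000
IQR = 53.0000 - 25.0000 = 28.0000

IQR = 28.0000


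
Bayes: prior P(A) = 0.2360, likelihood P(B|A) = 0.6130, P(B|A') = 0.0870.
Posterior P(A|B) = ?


P(B) = P(B|A)*P(A) + P(B|A')*P(A')
= 0.6130*0.2360 + 0.0870*0.7640
= 0.144668 + 0.066468 = 0.211136
P(A|B) = 0.144668/0.211136 = 0.6852

P(A|B) = 0.6852


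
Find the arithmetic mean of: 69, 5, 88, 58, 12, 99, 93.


Sum = 69 + 5 + 88 + 58 + 12 + 99 + 93 = 424
n = 7
Mean = 424/7 = 60.5714

Mean = 60.5714


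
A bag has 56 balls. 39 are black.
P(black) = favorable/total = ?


P = 39/56 = 0.6964

P = 0.6964


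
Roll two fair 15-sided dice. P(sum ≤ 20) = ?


Total outcomes = 15×15 = 225
Favorable (sum ≤ 20): 170
P = 170/225 = 0.7556

P = 0.7556


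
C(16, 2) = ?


C(16,2) = 16!/(2! × 14!)
= 20922789888000/(2 × 87178291200)
= 120

C(16,2) = 120


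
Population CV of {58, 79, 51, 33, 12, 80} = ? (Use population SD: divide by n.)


Mean = 52.1667
SD = 24.1896
CV = (24.1896/52.1667)*100 = 46.3699%

CV = 46.3699%


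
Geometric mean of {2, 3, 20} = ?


Product = 2 × 3 × 20 = 120
GM = 120^(1/3) = 4.9324

GM = 4.9324


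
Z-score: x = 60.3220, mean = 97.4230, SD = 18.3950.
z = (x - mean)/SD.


z = (60.3220 - 97.4230)/18.3950
= -37.1010/18.3950
= -2.0169

z = -2.0169


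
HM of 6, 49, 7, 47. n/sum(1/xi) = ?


Sum of reciprocals = 1/6 + 1/49 + 1/7 + 1/47 = 0.351209
HM = 4/0.351209 = 11.3892

HM = 11.3892


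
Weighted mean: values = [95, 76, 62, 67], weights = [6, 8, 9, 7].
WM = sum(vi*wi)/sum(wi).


Numerator = 95*6 + 76*8 + 62*9 + 67*7 = 2205
Denominator = 6 + 8 + 9 + 7 = 30
WM = 2205/30 = 73.5000

WM = 73.5000


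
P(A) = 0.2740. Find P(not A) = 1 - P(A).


P(not A) = 1 - 0.2740 = 0.7260

P(not A) = 0.7260


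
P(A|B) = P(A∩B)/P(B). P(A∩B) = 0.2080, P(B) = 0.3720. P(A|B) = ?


P(A|B) = 0.2080/0.3720 = 0.5591

P(A|B) = 0.5591


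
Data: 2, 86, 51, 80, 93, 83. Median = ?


Sorted: 2, 51, 80, 83, 86, 93
n = 6 (even)
Middle values: 80 and 83
Median = (80+83)/2 = 81.5000

Median = 81.5000


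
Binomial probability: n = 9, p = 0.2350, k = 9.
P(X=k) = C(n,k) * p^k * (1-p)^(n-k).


C(9,9) = 1
p^9 = 2.185802e-06
(1-p)^0 = 1.000000
P = 1 * 2.185802e-06 * 1.000000 = 2.1858e-06

P(X=9) = 2.1858e-06


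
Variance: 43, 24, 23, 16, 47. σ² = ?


Mean = 30.6000
Squared deviations: 153.7600, 43.5600, 57.7600, 213.1600, 268.9600
Sum = 737.2000
Variance = 737.2000/5 = 147.4400

Variance = 147.4400


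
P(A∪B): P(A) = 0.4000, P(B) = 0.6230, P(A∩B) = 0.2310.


P(A∪B) = 0.4000 + 0.6230 - 0.2310
= 1.0230 - 0.2310
= 0.7920

P(A∪B) = 0.7920


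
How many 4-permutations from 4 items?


P(4,4) = 4!/0!
= 24/1
= 24

P(4,4) = 24


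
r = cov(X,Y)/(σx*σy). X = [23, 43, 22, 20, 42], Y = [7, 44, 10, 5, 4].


Mean X = 30.0000, Mean Y = 14.0000
SD X = 10.256705, SD Y = 15.139353
Cov = 88.200000
r = 88.200000/(10.256705*15.139353) = 0.5680

r = 0.5680


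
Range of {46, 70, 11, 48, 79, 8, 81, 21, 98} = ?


Max = 98, Min = 8
Range = 98 - 8 = 90

Range = 90


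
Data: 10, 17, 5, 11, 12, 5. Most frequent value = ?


Frequencies: 5:2, 10:1, 11:1, 12:1, 17:1
Max frequency = 2
Mode = 5

Mode = 5


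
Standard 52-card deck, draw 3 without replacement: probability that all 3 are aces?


P(all aces) = (4/52) × (3/51) × (2/50)
= 0.0002

P = 0.0002


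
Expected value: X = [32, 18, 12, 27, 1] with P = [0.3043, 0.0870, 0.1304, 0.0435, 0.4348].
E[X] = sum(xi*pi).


E[X] = 32*0.3043 + 18*0.0870 + 12*0.1304 + 27*0.0435 + 1*0.4348
= 9.7376 + 1.5660 + 1.5648 + 1.1745 + 0.4348
= 14.4777

E[X] = 14.4777


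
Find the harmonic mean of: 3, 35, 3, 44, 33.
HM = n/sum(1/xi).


Sum of reciprocals = 1/3 + 1/35 + 1/3 + 1/44 + 1/33 = 0.748268
HM = 5/0.748268 = 6.6821

HM = 6.6821


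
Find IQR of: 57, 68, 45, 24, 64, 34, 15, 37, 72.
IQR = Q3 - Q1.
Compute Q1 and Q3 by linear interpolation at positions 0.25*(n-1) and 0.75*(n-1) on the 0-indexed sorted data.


Sorted: 15, 24, 34, 37, 45, 57, 64, 68, 72
Q1 (25th %ile) = 34.0000
Q3 (75th %ile) = 64.0000
IQR = 64.0000 - 34.0000 = 30.0000

IQR = 30.0000


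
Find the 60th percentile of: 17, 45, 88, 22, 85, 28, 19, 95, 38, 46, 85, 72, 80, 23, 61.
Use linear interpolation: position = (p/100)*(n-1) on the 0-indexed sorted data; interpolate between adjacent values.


Sorted: 17, 19, 22, 23, 28, 38, 45, 46, 61, 72, 80, 85, 85, 88, 95
n = 15
Index = 60/100 * 14 = 8.4000
Lower = data[8] = 61, Upper = data[9] = 72
P60 = 61 + 0.4000*(11) = 65.4000

P60 = 65.4000


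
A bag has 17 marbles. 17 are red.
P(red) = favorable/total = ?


P = 17/17 = 1.0000

P = 1.0000


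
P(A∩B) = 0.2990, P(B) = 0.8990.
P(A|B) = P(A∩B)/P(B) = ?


P(A|B) = 0.2990/0.8990 = 0.3326

P(A|B) = 0.3326


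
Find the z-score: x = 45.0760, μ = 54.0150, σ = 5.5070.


z = (45.0760 - 54.0150)/5.5070
= -8.9390/5.5070
= -1.6232

z = -1.6232


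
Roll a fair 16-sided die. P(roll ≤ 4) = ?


Favorable outcomes (roll ≤ 4): 4
Total outcomes = 16
P = 4/16 = 0.2500

P = 0.2500


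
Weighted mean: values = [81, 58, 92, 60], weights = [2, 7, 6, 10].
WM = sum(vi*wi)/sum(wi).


Numerator = 81*2 + 58*7 + 92*6 + 60*10 = 1720
Denominator = 2 + 7 + 6 + 10 = 25
WM = 1720/25 = 68.8000

WM = 68.8000


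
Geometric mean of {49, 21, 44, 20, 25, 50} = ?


Product = 49 × 21 × 44 × 20 × 25 × 50 = 1131900000
GM = 1131900000^(1/6) = 32.2826

GM = 32.2826


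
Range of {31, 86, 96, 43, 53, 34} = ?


Max = 96, Min = 31
Range = 96 - 31 = 65

Range = 65


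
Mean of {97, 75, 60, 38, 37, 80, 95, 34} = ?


Sum = 97 + 75 + 60 + 38 + 37 + 80 + 95 + 34 = 516
n = 8
Mean = 516/8 = 64.5000

Mean = 64.5000


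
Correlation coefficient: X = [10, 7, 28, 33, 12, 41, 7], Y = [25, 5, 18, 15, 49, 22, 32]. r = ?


Mean X = 19.7143, Mean Y = 23.7143
SD X = 12.958332, SD Y = 12.936264
Cov = -39.224490
r = -39.224490/(12.958332*12.936264) = -0.2340

r = -0.2340


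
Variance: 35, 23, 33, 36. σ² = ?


Mean = 31.7500
Squared deviations: 10.5625, 76.5625, 1.5625, 18.0625
Sum = 106.7500
Variance = 106.7500/4 = 26.6875

Variance = 26.6875


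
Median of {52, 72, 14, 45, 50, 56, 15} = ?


Sorted: 14, 15, 45, 50, 52, 56, 72
n = 7 (odd)
Middle value = 50

Median = 50


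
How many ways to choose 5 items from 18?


C(18,5) = 18!/(5! × 13!)
= 6402373705728000/(120 × 6227020800)
= 8568

C(18,5) = 8568


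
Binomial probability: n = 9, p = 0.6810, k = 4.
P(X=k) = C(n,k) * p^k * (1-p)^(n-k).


C(9,4) = 126
p^4 = 0.215074
(1-p)^5 = 0.003303
P = 126 * 0.215074 * 0.003303 = 0.0895

P(X=4) = 0.0895


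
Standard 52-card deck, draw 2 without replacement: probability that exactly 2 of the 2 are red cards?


Hypergeometric: P(X=2) = C(26,2)·C(26,0) / C(52,2)
= 325 × 1 / 1326
= 325/1326 = 0.2451

P = 0.2451


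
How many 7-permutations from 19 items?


P(19,7) = 19!/12!
= 121645100408832000/479001600
= 253955520

P(19,7) = 253955520


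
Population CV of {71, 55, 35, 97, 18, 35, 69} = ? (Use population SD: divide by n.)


Mean = 54.2857
SD = 25.0184
CV = (25.0184/54.2857)*100 = 46.0865%

CV = 46.0865%


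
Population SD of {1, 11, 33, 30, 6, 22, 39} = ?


Mean = 20.2857
Variance = 181.6327
SD = sqrt(181.6327) = 13.4771

SD = 13.4771


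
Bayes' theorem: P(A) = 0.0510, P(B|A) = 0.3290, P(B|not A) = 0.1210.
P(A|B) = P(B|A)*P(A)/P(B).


P(B) = P(B|A)*P(A) + P(B|A')*P(A')
= 0.3290*0.0510 + 0.1210*0.9490
= 0.016779 + 0.114829 = 0.131608
P(A|B) = 0.016779/0.131608 = 0.1275

P(A|B) = 0.1275


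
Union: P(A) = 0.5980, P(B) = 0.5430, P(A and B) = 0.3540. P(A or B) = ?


P(A∪B) = 0.5980 + 0.5430 - 0.3540
= 1.1410 - 0.3540
= 0.7870

P(A∪B) = 0.7870


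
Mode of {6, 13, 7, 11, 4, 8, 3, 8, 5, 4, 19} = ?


Frequencies: 3:1, 4:2, 5:1, 6:1, 7:1, 8:2, 11:1, 13:1, 19:1
Max frequency = 2
Mode = 4, 8

Mode = 4, 8


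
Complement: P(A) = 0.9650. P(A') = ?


P(not A) = 1 - 0.9650 = 0.0350

P(not A) = 0.0350


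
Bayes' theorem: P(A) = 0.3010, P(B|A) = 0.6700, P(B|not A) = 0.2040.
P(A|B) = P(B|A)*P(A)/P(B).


P(B) = P(B|A)*P(A) + P(B|A')*P(A')
= 0.6700*0.3010 + 0.2040*0.6990
= 0.201670 + 0.142596 = 0.344266
P(A|B) = 0.201670/0.344266 = 0.5858

P(A|B) = 0.5858


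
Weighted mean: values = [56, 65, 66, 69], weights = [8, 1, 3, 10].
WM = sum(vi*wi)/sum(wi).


Numerator = 56*8 + 65*1 + 66*3 + 69*10 = 1401
Denominator = 8 + 1 + 3 + 10 = 22
WM = 1401/22 = 63.6818

WM = 63.6818


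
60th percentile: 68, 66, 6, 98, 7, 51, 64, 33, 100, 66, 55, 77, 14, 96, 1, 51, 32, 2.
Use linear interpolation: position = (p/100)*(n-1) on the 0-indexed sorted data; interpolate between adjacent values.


Sorted: 1, 2, 6, 7, 14, 32, 33, 51, 51, 55, 64, 66, 66, 68, 77, 96, 98, 100
n = 18
Index = 60/100 * 17 = 10.2000
Lower = data[10] = 64, Upper = data[11] = 66
P60 = 64 + 0.2000*(2) = 64.4000

P60 = 64.4000


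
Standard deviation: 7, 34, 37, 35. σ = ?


Mean = 28.2500
Variance = 151.6875
SD = sqrt(151.6875) = 12.3161

SD = 12.3161


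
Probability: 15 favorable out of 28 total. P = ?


P = 15/28 = 0.5357

P = 0.5357


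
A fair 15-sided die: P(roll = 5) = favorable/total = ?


Favorable outcomes (roll = 5): 1
Total outcomes = 15
P = 1/15 = 0.0667

P = 0.0667


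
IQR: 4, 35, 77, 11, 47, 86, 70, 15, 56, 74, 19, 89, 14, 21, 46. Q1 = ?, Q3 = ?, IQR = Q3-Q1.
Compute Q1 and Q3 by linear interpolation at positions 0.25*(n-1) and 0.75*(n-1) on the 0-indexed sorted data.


Sorted: 4, 11, 14, 15, 19, 21, 35, 46, 47, 56, 70, 74, 77, 86, 89
Q1 (25th %ile) = 17.0000
Q3 (75th %ile) = 72.0000
IQR = 72.0000 - 17.0000 = 55.0000

IQR = 55.0000


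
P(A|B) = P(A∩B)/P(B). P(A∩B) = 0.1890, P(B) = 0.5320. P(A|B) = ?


P(A|B) = 0.1890/0.5320 = 0.3553

P(A|B) = 0.3553


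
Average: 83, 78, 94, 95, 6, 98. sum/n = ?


Sum = 83 + 78 + 94 + 95 + 6 + 98 = 454
n = 6
Mean = 454/6 = 75.6667

Mean = 75.6667


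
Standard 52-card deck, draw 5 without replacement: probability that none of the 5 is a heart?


P(no hearts) = (39/52) × (38/51) × (37/50) × (36/49) × (35/48)
= 0.2215

P = 0.2215


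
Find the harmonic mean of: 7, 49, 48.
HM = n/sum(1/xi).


Sum of reciprocals = 1/7 + 1/49 + 1/48 = 0.184099
HM = 3/0.184099 = 16.2956

HM = 16.2956


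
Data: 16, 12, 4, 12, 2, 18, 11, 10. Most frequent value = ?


Frequencies: 2:1, 4:1, 10:1, 11:1, 12:2, 16:1, 18:1
Max frequency = 2
Mode = 12

Mode = 12


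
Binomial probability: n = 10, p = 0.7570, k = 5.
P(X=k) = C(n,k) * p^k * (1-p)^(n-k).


C(10,5) = 252
p^5 = 0.248588
(1-p)^5 = 0.000847
P = 252 * 0.248588 * 0.000847 = 0.0531

P(X=5) = 0.0531


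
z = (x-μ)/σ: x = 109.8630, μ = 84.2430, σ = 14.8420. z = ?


z = (109.8630 - 84.2430)/14.8420
= 25.6200/14.8420
= 1.7262

z = 1.7262


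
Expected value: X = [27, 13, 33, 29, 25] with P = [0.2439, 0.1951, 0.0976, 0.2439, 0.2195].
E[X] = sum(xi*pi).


E[X] = 27*0.2439 + 13*0.1951 + 33*0.0976 + 29*0.2439 + 25*0.2195
= 6.5853 + 2.5363 + 3.2208 + 7.0731 + 5.4875
= 24.9030

E[X] = 24.9030


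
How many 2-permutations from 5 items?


P(5,2) = 5!/3!
= 120/6
= 20

P(5,2) = 20


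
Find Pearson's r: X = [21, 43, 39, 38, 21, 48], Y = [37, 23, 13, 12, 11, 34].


Mean X = 35.0000, Mean Y = 21.6667
SD X = 10.408330, SD Y = 10.577754
Cov = 7.000000
r = 7.000000/(10.408330*10.577754) = 0.0636

r = 0.0636


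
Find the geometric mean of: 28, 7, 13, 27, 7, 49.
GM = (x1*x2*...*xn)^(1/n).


Product = 28 × 7 × 13 × 27 × 7 × 49 = 23597028
GM = 23597028^(1/6) = 16.9359

GM = 16.9359


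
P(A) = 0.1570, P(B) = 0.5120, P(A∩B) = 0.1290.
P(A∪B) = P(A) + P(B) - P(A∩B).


P(A∪B) = 0.1570 + 0.5120 - 0.1290
= 0.6690 - 0.1290
= 0.5400

P(A∪B) = 0.5400


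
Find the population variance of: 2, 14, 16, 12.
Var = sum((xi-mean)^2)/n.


Mean = 11.0000
Squared deviations: 81.0000, 9.0000, 25.0000, 1.0000
Sum = 116.0000
Variance = 116.0000/4 = 29.0000

Variance = 29.0000


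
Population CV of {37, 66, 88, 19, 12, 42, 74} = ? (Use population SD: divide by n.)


Mean = 48.2857
SD = 26.4398
CV = (26.4398/48.2857)*100 = 54.7569%

CV = 54.7569%


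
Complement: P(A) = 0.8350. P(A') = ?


P(not A) = 1 - 0.8350 = 0.1650

P(not A) = 0.1650


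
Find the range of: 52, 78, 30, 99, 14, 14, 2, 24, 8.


Max = 99, Min = 2
Range = 99 - 2 = 97

Range = 97


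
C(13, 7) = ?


C(13,7) = 13!/(7! × 6!)
= 6227020800/(5040 × 720)
= 1716

C(13,7) = 1716


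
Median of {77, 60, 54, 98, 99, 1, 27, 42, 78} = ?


Sorted: 1, 27, 42, 54, 60, 77, 78, 98, 99
n = 9 (odd)
Middle value = 60

Median = 60


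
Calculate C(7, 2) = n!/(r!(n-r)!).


C(7,2) = 7!/(2! × 5!)
= 5040/(2 × 120)
= 21

C(7,2) = 21


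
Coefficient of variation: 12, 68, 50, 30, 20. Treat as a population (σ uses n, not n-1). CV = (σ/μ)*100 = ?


Mean = 36.0000
SD = 20.4353
CV = (20.4353/36.0000)*100 = 56.7646%

CV = 56.7646%


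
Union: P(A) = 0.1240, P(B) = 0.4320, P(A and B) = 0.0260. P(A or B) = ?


P(A∪B) = 0.1240 + 0.4320 - 0.0260
= 0.5560 - 0.0260
= 0.5300

P(A∪B) = 0.5300


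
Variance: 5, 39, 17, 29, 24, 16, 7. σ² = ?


Mean = 19.5714
Squared deviations: 212.3265, 377.4694, 6.6122, 88.8980, 19.6122, 12.7551, 158.0408
Sum = 875.7143
Variance = 875.7143/7 = 125.1020

Variance = 125.1020


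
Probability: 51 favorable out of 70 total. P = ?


P = 51/70 = 0.7286

P = 0.7286


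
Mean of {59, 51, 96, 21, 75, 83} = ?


Sum = 59 + 51 + 96 + 21 + 75 + 83 = 385
n = 6
Mean = 385/6 = 64.1667

Mean = 64.1667


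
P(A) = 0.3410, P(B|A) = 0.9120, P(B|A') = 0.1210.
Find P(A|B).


P(B) = P(B|A)*P(A) + P(B|A')*P(A')
= 0.9120*0.3410 + 0.1210*0.6590
= 0.310992 + 0.079739 = 0.390731
P(A|B) = 0.310992/0.390731 = 0.7959

P(A|B) = 0.7959


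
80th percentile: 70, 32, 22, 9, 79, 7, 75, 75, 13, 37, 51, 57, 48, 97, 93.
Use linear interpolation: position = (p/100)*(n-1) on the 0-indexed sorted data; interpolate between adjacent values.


Sorted: 7, 9, 13, 22, 32, 37, 48, 51, 57, 70, 75, 75, 79, 93, 97
n = 15
Index = 80/100 * 14 = 11.2000
Lower = data[11] = 75, Upper = data[12] = 79
P80 = 75 + 0.2000*(4) = 75.8000

P80 = 75.8000


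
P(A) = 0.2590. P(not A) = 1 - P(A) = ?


P(not A) = 1 - 0.2590 = 0.7410

P(not A) = 0.7410


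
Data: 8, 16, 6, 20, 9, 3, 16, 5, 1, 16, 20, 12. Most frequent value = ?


Frequencies: 1:1, 3:1, 5:1, 6:1, 8:1, 9:1, 12:1, 16:3, 20:2
Max frequency = 3
Mode = 16

Mode = 16


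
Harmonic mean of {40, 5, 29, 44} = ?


Sum of reciprocals = 1/40 + 1/5 + 1/29 + 1/44 = 0.282210
HM = 4/0.282210 = 14.1738

HM = 14.1738


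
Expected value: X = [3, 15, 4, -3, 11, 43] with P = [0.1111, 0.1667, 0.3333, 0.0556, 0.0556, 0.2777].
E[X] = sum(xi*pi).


E[X] = 3*0.1111 + 15*0.1667 + 4*0.3333 - 3*0.0556 + 11*0.0556 + 43*0.2777
= 0.3333 + 2.5005 + 1.3332 - 0.1668 + 0.6116 + 11.9411
= 16.5529

E[X] = 16.5529


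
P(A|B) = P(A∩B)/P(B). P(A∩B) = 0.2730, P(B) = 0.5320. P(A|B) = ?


P(A|B) = 0.2730/0.5320 = 0.5132

P(A|B) = 0.5132


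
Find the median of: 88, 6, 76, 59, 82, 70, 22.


Sorted: 6, 22, 59, 70, 76, 82, 88
n = 7 (odd)
Middle value = 70

Median = 70


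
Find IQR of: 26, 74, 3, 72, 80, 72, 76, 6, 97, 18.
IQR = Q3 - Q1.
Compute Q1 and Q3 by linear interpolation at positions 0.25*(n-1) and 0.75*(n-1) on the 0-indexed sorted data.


Sorted: 3, 6, 18, 26, 72, 72, 74, 76, 80, 97
Q1 (25th %ile) = 20.0000
Q3 (75th %ile) = 75.5000
IQR = 75.5000 - 20.0000 = 55.5000

IQR = 55.5000


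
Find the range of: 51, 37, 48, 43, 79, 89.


Max = 89, Min = 37
Range = 89 - 37 = 52

Range = 52


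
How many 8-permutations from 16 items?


P(16,8) = 16!/8!
= 20922789888000/40320
= 518918400

P(16,8) = 518918400


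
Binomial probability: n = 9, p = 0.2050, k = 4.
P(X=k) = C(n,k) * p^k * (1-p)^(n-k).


C(9,4) = 126
p^4 = 0.001766
(1-p)^5 = 0.317567
P = 126 * 0.001766 * 0.317567 = 0.0707

P(X=4) = 0.0707


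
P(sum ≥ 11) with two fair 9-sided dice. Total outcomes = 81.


Total outcomes = 9×9 = 81
Favorable (sum ≥ 11): 36
P = 36/81 = 0.4444

P = 0.4444


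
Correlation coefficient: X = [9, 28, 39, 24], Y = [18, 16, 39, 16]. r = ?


Mean X = 25.0000, Mean Y = 22.2500
SD X = 10.747093, SD Y = 9.705024
Cov = 72.500000
r = 72.500000/(10.747093*9.705024) = 0.6951

r = 0.6951


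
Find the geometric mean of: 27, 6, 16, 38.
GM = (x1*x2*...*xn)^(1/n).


Product = 27 × 6 × 16 × 38 = 98496
GM = 98496^(1/4) = 17.7156

GM = 17.7156


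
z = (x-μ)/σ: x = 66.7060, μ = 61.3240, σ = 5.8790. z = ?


z = (66.7060 - 61.3240)/5.8790
= 5.3820/5.8790
= 0.9155

z = 0.9155


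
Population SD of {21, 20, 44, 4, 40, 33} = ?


Mean = 27.0000
Variance = 184.6667
SD = sqrt(184.6667) = 13.5892

SD = 13.5892


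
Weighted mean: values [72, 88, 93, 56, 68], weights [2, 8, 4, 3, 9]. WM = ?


Numerator = 72*2 + 88*8 + 93*4 + 56*3 + 68*9 = 2000
Denominator = 2 + 8 + 4 + 3 + 9 = 26
WM = 2000/26 = 76.9231

WM = 76.9231


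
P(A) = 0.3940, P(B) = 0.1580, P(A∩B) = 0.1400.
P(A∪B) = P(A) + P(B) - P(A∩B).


P(A∪B) = 0.3940 + 0.1580 - 0.1400
= 0.5520 - 0.1400
= 0.4120

P(A∪B) = 0.4120


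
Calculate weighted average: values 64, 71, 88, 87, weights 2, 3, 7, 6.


Numerator = 64*2 + 71*3 + 88*7 + 87*6 = 1479
Denominator = 2 + 3 + 7 + 6 = 18
WM = 1479/18 = 82.1667

WM = 82.1667


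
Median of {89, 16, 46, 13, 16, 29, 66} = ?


Sorted: 13, 16, 16, 29, 46, 66, 89
n = 7 (odd)
Middle value = 29

Median = 29


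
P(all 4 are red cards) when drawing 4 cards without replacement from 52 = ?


P(all red cards) = (26/52) × (25/51) × (24/50) × (23/49)
= 0.0552

P = 0.0552


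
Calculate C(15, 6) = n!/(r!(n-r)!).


C(15,6) = 15!/(6! × 9!)
= 1307674368000/(720 × 362880)
= 5005

C(15,6) = 5005


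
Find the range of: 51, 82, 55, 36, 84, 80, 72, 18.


Max = 84, Min = 18
Range = 84 - 18 = 66

Range = 66


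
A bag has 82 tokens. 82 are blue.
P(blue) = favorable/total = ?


P = 82/82 = 1.0000

P = 1.0000


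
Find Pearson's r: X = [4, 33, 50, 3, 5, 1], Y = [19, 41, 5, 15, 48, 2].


Mean X = 16.0000, Mean Y = 21.6667
SD X = 18.726096, SD Y = 17.240134
Cov = -19.000000
r = -19.000000/(18.726096*17.240134) = -0.0589

r = -0.0589


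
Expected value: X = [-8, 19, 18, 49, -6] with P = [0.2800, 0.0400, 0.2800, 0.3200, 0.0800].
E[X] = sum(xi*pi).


E[X] = -8*0.2800 + 19*0.0400 + 18*0.2800 + 49*0.3200 - 6*0.0800
= -2.2400 + 0.7600 + 5.0400 + 15.6800 - 0.4800
= 18.7600

E[X] = 18.7600


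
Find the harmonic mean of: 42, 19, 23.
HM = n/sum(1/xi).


Sum of reciprocals = 1/42 + 1/19 + 1/23 = 0.119919
HM = 3/0.119919 = 25.0168

HM = 25.0168


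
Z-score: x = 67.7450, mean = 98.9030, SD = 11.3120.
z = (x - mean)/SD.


z = (67.7450 - 98.9030)/11.3120
= -31.1580/11.3120
= -2.7544

z = -2.7544
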